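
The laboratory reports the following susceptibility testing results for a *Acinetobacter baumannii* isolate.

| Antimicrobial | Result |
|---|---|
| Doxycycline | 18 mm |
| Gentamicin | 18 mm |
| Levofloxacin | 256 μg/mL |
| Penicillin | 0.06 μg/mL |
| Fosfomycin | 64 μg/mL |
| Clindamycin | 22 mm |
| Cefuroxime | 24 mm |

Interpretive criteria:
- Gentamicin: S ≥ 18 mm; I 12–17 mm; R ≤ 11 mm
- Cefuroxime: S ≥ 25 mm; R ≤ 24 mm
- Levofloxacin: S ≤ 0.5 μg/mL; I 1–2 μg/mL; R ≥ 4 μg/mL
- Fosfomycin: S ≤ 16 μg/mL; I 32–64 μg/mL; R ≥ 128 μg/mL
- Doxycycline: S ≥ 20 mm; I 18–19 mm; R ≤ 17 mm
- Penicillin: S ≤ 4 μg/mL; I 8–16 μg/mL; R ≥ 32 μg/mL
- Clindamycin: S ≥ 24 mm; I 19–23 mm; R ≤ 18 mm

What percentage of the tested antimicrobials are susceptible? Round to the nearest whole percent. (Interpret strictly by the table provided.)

29%

Doxycycline: 18 mm is in 18–19 mm ⇒ Intermediate
Gentamicin (18 mm) ≥ 18 mm ⇒ susceptible
Levofloxacin (256 μg/mL) ≥ 4 μg/mL — resistant
Penicillin (0.06 μg/mL) ≤ 4 μg/mL — S
Fosfomycin (64 μg/mL) in 32–64 μg/mL — intermediate
Clindamycin (22 mm) in 19–23 mm → Intermediate
Cefuroxime: 24 mm is ≤ 24 mm — Resistant
Susceptible: 2/7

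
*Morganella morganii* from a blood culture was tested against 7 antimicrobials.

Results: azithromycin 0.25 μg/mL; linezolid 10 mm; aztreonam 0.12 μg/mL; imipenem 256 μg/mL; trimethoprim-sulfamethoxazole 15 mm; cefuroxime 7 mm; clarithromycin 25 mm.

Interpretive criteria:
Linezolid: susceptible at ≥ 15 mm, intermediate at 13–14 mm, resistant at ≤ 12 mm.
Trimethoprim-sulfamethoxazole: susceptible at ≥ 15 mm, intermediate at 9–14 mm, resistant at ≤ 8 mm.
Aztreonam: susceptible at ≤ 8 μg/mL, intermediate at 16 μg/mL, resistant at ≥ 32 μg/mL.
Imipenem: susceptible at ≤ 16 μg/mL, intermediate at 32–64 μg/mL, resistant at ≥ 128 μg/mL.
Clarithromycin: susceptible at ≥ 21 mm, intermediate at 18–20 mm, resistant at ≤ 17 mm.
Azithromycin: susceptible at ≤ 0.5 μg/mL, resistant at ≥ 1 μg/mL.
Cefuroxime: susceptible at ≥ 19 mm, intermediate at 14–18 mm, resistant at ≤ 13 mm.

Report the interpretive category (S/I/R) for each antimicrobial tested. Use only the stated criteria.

S, R, S, R, S, R, S

Azithromycin (0.25 μg/mL) ≤ 0.5 μg/mL ⇒ susceptible
Linezolid (10 mm) ≤ 12 mm ⇒ R
Aztreonam: 0.12 μg/mL is ≤ 8 μg/mL — S
Imipenem (256 μg/mL) ≥ 128 μg/mL ⇒ resistant
Trimethoprim-sulfamethoxazole 15 mm: ≥ 15 mm → susceptible
Cefuroxime: 7 mm is ≤ 13 mm ⇒ Resistant
Clarithromycin: 25 mm is ≥ 21 mm — susceptible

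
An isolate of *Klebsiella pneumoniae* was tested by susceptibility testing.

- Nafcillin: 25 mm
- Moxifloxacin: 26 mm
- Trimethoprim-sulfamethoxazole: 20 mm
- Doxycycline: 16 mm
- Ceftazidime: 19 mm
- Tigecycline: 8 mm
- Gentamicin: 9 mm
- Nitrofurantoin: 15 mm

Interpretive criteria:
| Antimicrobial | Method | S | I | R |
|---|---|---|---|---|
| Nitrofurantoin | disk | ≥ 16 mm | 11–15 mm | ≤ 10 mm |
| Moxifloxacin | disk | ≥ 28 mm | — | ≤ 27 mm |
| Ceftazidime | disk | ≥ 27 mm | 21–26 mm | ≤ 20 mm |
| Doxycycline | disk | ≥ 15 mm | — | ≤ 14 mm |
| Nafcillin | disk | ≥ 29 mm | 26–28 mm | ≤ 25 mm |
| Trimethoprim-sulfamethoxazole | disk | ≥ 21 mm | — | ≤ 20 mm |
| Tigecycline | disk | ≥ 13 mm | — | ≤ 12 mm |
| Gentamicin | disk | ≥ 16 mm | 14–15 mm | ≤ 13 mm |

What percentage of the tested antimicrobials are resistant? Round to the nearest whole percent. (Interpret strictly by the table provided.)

75%

Nafcillin: 25 mm is ≤ 25 mm ⇒ resistant
Moxifloxacin: 26 mm is ≤ 27 mm → resistant
Trimethoprim-sulfamethoxazole (20 mm) ≤ 20 mm → R
Doxycycline (16 mm) ≥ 15 mm ⇒ susceptible
Ceftazidime 19 mm: ≤ 20 mm — R
Tigecycline 8 mm: ≤ 12 mm ⇒ Resistant
Gentamicin: 9 mm is ≤ 13 mm — resistant
Nitrofurantoin 15 mm: in 11–15 mm — Intermediate
Resistant: 6/8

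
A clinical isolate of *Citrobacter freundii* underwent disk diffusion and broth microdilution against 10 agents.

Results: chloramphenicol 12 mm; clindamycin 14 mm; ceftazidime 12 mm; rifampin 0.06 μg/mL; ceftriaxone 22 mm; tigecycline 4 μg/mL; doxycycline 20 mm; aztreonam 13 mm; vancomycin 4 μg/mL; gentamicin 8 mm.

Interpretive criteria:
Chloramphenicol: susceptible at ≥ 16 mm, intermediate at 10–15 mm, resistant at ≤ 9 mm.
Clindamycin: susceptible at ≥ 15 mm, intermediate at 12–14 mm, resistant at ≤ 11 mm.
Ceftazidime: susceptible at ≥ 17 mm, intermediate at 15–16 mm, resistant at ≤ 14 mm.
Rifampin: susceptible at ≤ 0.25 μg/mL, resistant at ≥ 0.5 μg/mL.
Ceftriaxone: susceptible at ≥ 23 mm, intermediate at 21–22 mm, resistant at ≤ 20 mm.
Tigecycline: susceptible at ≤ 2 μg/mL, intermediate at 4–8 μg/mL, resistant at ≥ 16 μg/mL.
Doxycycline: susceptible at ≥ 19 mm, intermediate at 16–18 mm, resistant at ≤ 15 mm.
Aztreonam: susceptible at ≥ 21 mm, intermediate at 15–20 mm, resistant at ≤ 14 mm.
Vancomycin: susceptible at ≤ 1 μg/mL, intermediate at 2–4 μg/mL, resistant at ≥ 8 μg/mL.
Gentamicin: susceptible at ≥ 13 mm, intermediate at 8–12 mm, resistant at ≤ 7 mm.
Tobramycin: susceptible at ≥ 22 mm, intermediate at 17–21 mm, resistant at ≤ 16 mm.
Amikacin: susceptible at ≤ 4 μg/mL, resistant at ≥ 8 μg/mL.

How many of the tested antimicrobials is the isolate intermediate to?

Chloramphenicol 12 mm: in 10–15 mm → I
Clindamycin: 14 mm is in 12–14 mm — intermediate
Ceftazidime 12 mm: ≤ 14 mm → R
Rifampin 0.06 μg/mL: ≤ 0.25 μg/mL — susceptible
Ceftriaxone (22 mm) in 21–22 mm — intermediate
Tigecycline 4 μg/mL: in 4–8 μg/mL ⇒ I
Doxycycline: 20 mm is ≥ 19 mm ⇒ susceptible
Aztreonam: 13 mm is ≤ 14 mm — Resistant
Vancomycin (4 μg/mL) in 2–4 μg/mL ⇒ Intermediate
Gentamicin: 8 mm is in 8–12 mm ⇒ intermediate
Intermediate: 6

6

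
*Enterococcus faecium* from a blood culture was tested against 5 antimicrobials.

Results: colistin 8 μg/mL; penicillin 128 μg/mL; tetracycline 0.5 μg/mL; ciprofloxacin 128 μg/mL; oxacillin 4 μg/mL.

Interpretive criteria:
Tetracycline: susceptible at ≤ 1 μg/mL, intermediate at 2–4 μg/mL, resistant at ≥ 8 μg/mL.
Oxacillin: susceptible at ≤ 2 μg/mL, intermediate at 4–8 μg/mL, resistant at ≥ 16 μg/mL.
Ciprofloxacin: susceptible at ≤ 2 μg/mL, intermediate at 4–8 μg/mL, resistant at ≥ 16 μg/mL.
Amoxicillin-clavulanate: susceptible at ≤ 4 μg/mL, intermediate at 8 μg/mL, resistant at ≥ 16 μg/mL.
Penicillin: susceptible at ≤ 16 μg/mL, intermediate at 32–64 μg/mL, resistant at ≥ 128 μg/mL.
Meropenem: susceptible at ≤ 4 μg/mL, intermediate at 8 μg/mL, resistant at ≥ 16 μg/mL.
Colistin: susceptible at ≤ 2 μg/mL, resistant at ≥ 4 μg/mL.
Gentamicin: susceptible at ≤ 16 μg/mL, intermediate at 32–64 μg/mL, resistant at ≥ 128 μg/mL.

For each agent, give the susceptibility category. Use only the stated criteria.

Colistin 8 μg/mL: ≥ 4 μg/mL — resistant
Penicillin: 128 μg/mL is ≥ 128 μg/mL → R
Tetracycline: 0.5 μg/mL is ≤ 1 μg/mL — Susceptible
Ciprofloxacin: 128 μg/mL is ≥ 16 μg/mL ⇒ resistant
Oxacillin: 4 μg/mL is in 4–8 μg/mL — I

R, R, S, R, I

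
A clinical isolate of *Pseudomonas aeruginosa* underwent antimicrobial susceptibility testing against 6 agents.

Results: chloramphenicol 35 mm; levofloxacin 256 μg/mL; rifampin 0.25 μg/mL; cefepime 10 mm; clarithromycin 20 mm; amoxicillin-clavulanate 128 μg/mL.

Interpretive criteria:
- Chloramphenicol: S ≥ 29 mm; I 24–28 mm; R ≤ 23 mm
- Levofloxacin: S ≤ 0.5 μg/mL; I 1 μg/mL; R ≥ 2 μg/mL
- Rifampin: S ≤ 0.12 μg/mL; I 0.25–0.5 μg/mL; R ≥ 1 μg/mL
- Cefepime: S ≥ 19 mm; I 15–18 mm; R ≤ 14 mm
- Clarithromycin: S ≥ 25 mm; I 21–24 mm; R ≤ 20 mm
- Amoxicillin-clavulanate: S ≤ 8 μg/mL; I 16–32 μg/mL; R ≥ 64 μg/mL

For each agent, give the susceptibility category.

S, R, I, R, R, R

Chloramphenicol: 35 mm is ≥ 29 mm → S
Levofloxacin (256 μg/mL) ≥ 2 μg/mL → resistant
Rifampin (0.25 μg/mL) in 0.25–0.5 μg/mL — intermediate
Cefepime 10 mm: ≤ 14 mm → resistant
Clarithromycin: 20 mm is ≤ 20 mm → R
Amoxicillin-clavulanate: 128 μg/mL is ≥ 64 μg/mL → resistant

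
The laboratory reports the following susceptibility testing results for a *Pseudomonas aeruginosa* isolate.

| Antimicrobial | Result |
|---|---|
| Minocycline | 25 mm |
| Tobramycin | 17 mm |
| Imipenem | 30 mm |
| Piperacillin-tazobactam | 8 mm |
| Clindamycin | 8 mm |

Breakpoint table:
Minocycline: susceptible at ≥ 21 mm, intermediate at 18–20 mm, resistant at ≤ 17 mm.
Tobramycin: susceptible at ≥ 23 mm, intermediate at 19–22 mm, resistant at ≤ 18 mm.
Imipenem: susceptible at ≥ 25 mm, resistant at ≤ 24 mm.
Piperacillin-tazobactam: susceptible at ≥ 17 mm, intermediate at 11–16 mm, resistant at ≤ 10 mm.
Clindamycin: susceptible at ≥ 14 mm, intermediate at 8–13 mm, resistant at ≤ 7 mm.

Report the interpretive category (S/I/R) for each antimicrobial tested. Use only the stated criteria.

S, R, S, R, I

Minocycline (25 mm) ≥ 21 mm → Susceptible
Tobramycin: 17 mm is ≤ 18 mm ⇒ Resistant
Imipenem: 30 mm is ≥ 25 mm — Susceptible
Piperacillin-tazobactam: 8 mm is ≤ 10 mm → Resistant
Clindamycin (8 mm) in 8–13 mm ⇒ Intermediate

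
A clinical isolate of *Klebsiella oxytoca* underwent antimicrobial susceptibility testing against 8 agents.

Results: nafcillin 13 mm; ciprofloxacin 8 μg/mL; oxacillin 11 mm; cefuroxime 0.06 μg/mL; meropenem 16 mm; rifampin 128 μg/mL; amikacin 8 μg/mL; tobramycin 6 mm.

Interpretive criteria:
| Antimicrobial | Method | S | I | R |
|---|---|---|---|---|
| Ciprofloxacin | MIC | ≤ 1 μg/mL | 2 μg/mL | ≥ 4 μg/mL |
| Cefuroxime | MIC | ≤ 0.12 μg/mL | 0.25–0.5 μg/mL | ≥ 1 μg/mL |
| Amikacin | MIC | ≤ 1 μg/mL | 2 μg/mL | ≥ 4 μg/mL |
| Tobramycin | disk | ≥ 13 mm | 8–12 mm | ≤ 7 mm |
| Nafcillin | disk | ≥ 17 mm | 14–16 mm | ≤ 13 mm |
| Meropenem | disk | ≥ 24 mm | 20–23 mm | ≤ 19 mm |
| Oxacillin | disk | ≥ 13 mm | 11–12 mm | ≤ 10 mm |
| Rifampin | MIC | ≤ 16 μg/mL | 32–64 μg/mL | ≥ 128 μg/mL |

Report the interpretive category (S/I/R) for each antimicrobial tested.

Nafcillin 13 mm: ≤ 13 mm — R
Ciprofloxacin 8 μg/mL: ≥ 4 μg/mL → resistant
Oxacillin: 11 mm is in 11–12 mm → intermediate
Cefuroxime: 0.06 μg/mL is ≤ 0.12 μg/mL ⇒ S
Meropenem (16 mm) ≤ 19 mm ⇒ resistant
Rifampin: 128 μg/mL is ≥ 128 μg/mL — resistant
Amikacin 8 μg/mL: ≥ 4 μg/mL ⇒ R
Tobramycin (6 mm) ≤ 7 mm — resistant

R, R, I, S, R, R, R, R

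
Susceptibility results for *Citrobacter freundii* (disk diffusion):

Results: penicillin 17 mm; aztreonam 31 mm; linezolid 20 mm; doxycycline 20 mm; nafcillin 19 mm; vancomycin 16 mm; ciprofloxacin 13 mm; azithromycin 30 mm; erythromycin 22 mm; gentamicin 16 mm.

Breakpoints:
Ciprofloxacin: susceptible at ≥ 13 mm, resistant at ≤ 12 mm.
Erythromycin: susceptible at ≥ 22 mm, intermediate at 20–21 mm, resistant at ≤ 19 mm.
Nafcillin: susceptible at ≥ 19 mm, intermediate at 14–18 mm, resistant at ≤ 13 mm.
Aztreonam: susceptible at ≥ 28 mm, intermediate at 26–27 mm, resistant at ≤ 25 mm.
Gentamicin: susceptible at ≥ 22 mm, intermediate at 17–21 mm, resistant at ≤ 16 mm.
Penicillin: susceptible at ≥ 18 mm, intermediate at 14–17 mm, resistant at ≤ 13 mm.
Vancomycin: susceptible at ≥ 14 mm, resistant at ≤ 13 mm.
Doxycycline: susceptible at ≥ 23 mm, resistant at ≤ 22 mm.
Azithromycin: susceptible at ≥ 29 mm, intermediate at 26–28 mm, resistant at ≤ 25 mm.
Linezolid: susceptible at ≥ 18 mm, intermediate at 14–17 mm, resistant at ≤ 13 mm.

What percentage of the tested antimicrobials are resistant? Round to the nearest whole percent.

Penicillin 17 mm: in 14–17 mm — intermediate
Aztreonam (31 mm) ≥ 28 mm → Susceptible
Linezolid 20 mm: ≥ 18 mm ⇒ Susceptible
Doxycycline 20 mm: ≤ 22 mm ⇒ resistant
Nafcillin 19 mm: ≥ 19 mm — S
Vancomycin 16 mm: ≥ 14 mm — susceptible
Ciprofloxacin 13 mm: ≥ 13 mm — susceptible
Azithromycin: 30 mm is ≥ 29 mm → Susceptible
Erythromycin: 22 mm is ≥ 22 mm ⇒ S
Gentamicin (16 mm) ≤ 16 mm — R
Resistant: 2/10

20%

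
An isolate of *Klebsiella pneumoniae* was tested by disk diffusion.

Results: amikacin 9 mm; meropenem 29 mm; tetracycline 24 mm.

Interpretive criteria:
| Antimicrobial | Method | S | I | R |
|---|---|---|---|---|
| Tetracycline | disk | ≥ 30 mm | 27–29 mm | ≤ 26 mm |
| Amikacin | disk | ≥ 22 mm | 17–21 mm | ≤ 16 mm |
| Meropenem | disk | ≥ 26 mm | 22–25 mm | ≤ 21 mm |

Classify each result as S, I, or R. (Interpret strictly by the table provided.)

R, S, R

Amikacin: 9 mm is ≤ 16 mm → resistant
Meropenem: 29 mm is ≥ 26 mm — susceptible
Tetracycline 24 mm: ≤ 26 mm — Resistant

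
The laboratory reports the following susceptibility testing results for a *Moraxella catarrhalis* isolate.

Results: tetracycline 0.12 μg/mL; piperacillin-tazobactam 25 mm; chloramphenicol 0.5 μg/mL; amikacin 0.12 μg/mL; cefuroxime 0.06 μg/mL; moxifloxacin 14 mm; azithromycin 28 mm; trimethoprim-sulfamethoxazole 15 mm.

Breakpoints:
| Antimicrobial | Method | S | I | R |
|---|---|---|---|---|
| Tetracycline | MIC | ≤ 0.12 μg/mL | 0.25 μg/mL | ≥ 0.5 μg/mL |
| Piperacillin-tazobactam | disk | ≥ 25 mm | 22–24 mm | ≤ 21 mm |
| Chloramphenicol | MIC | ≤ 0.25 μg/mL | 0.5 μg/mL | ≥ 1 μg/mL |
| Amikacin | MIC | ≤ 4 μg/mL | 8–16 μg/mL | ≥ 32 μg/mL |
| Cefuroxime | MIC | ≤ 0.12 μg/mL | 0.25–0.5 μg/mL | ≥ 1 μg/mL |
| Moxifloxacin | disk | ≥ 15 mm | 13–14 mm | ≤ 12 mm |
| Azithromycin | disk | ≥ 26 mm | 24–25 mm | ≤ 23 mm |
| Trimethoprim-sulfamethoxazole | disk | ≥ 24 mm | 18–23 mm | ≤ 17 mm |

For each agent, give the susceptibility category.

Tetracycline: 0.12 μg/mL is ≤ 0.12 μg/mL ⇒ S
Piperacillin-tazobactam (25 mm) ≥ 25 mm ⇒ S
Chloramphenicol (0.5 μg/mL) = 0.5 μg/mL ⇒ intermediate
Amikacin: 0.12 μg/mL is ≤ 4 μg/mL — Susceptible
Cefuroxime (0.06 μg/mL) ≤ 0.12 μg/mL — Susceptible
Moxifloxacin: 14 mm is in 13–14 mm ⇒ I
Azithromycin: 28 mm is ≥ 26 mm → S
Trimethoprim-sulfamethoxazole 15 mm: ≤ 17 mm → Resistant

S, S, I, S, S, I, S, R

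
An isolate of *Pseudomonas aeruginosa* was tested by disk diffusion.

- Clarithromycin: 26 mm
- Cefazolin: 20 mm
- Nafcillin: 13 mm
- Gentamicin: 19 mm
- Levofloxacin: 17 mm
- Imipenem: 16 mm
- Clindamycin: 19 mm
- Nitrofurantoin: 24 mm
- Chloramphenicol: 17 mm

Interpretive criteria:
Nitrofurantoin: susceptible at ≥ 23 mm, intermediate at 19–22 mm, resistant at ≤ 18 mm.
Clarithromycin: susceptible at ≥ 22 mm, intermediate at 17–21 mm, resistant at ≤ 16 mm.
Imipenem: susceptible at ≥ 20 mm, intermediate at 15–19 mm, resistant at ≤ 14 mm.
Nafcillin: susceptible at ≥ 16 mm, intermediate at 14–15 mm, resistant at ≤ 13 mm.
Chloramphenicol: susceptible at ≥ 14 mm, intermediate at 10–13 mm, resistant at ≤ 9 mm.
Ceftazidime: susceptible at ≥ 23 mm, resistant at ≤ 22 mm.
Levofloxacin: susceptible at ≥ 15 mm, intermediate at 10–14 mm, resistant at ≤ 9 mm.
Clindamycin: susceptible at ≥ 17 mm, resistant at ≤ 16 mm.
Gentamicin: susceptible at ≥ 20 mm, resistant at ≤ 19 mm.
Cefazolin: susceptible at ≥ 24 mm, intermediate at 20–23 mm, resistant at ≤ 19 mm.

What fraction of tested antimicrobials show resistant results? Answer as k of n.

Clarithromycin (26 mm) ≥ 22 mm — S
Cefazolin 20 mm: in 20–23 mm → I
Nafcillin (13 mm) ≤ 13 mm → R
Gentamicin 19 mm: ≤ 19 mm — resistant
Levofloxacin: 17 mm is ≥ 15 mm ⇒ susceptible
Imipenem (16 mm) in 15–19 mm — I
Clindamycin (19 mm) ≥ 17 mm ⇒ Susceptible
Nitrofurantoin 24 mm: ≥ 23 mm ⇒ Susceptible
Chloramphenicol 17 mm: ≥ 14 mm ⇒ susceptible
Resistant: 2/9

2 of 9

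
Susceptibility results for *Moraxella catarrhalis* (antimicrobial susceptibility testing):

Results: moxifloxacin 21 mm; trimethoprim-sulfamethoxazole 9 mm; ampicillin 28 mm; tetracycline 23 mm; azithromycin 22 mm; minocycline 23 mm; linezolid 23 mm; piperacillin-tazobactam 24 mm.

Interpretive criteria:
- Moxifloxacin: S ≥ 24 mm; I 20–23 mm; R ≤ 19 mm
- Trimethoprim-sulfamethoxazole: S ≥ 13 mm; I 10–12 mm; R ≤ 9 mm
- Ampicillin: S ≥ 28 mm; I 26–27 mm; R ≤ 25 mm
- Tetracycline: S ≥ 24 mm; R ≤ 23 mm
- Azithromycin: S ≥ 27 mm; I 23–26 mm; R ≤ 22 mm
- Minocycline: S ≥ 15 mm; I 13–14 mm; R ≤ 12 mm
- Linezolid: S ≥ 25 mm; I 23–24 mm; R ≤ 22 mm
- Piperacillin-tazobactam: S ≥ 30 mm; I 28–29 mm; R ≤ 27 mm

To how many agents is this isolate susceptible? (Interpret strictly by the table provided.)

2

Moxifloxacin 21 mm: in 20–23 mm — intermediate
Trimethoprim-sulfamethoxazole 9 mm: ≤ 9 mm — R
Ampicillin (28 mm) ≥ 28 mm — susceptible
Tetracycline 23 mm: ≤ 23 mm → R
Azithromycin 22 mm: ≤ 22 mm — resistant
Minocycline 23 mm: ≥ 15 mm → susceptible
Linezolid (23 mm) in 23–24 mm ⇒ intermediate
Piperacillin-tazobactam: 24 mm is ≤ 27 mm — resistant
Susceptible: 2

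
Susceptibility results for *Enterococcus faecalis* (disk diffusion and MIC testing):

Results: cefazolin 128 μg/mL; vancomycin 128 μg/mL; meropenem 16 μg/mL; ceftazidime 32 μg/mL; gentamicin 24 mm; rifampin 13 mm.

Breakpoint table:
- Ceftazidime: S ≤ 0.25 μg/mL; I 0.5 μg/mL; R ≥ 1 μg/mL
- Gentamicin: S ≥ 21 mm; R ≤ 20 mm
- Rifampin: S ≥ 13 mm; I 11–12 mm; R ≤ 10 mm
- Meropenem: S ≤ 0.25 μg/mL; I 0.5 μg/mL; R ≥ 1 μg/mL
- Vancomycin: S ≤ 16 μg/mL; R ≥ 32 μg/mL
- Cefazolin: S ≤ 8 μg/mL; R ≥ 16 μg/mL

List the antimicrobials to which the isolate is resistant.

Cefazolin 128 μg/mL: ≥ 16 μg/mL ⇒ resistant
Vancomycin 128 μg/mL: ≥ 32 μg/mL → Resistant
Meropenem: 16 μg/mL is ≥ 1 μg/mL → R
Ceftazidime: 32 μg/mL is ≥ 1 μg/mL → resistant
Gentamicin 24 mm: ≥ 21 mm ⇒ Susceptible
Rifampin (13 mm) ≥ 13 mm — S

cefazolin, vancomycin, meropenem, ceftazidime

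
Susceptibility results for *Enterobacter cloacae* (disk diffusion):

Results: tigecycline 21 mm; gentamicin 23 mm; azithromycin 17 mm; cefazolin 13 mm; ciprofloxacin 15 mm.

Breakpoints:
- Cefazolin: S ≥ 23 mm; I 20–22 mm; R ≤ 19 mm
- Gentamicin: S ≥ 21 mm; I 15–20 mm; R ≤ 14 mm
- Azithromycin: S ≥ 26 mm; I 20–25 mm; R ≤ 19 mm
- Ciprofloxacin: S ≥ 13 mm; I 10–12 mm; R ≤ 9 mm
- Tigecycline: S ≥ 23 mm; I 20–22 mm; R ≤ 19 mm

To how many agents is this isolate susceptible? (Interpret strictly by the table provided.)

Tigecycline (21 mm) in 20–22 mm — I
Gentamicin (23 mm) ≥ 21 mm ⇒ Susceptible
Azithromycin 17 mm: ≤ 19 mm — Resistant
Cefazolin: 13 mm is ≤ 19 mm → Resistant
Ciprofloxacin 15 mm: ≥ 13 mm ⇒ Susceptible
Susceptible: 2

2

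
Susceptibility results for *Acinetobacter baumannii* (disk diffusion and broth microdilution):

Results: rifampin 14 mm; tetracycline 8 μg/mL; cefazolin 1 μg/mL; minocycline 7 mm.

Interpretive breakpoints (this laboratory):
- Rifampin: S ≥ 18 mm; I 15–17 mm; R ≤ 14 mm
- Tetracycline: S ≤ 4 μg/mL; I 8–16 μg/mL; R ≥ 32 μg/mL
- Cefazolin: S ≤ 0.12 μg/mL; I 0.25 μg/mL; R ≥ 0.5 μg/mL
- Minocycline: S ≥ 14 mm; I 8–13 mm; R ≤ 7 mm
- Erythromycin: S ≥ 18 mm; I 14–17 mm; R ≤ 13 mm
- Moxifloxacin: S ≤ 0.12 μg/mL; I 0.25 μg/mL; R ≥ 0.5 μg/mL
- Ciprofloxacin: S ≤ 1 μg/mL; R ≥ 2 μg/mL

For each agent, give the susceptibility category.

Rifampin 14 mm: ≤ 14 mm — Resistant
Tetracycline (8 μg/mL) in 8–16 μg/mL — intermediate
Cefazolin 1 μg/mL: ≥ 0.5 μg/mL ⇒ resistant
Minocycline: 7 mm is ≤ 7 mm — R

R, I, R, R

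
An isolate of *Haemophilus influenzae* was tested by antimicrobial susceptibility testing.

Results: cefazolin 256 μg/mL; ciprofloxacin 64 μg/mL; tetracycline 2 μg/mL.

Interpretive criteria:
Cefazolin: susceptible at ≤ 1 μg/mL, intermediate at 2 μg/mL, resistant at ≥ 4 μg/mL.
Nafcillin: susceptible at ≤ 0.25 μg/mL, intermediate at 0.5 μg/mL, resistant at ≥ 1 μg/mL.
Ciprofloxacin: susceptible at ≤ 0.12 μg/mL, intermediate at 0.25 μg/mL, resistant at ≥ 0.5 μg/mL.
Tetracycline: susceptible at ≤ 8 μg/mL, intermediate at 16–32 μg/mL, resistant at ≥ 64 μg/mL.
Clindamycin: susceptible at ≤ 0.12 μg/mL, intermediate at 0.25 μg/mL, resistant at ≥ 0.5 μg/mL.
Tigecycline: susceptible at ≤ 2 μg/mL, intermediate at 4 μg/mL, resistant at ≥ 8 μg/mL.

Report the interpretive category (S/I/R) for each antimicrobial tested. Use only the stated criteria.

R, R, S

Cefazolin (256 μg/mL) ≥ 4 μg/mL — R
Ciprofloxacin: 64 μg/mL is ≥ 0.5 μg/mL — R
Tetracycline (2 μg/mL) ≤ 8 μg/mL ⇒ susceptible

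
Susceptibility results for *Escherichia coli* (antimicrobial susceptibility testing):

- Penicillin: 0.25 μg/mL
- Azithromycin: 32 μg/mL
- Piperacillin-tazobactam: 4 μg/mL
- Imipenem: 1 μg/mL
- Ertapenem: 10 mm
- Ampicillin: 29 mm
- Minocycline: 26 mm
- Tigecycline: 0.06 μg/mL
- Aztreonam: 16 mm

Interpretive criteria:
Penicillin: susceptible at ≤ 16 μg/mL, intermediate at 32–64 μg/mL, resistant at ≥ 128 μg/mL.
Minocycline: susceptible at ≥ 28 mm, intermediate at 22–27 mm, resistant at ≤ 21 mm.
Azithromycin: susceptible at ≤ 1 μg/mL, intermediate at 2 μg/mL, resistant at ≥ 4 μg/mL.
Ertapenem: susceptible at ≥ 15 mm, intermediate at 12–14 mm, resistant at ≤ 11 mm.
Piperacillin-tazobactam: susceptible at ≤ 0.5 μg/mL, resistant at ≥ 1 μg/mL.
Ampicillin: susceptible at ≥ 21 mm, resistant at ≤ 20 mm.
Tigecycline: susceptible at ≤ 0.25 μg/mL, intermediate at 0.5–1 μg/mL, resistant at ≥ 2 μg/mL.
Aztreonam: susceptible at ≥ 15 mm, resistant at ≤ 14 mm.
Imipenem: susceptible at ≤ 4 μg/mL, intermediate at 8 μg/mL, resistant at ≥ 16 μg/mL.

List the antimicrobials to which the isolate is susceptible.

Penicillin: 0.25 μg/mL is ≤ 16 μg/mL ⇒ susceptible
Azithromycin 32 μg/mL: ≥ 4 μg/mL ⇒ Resistant
Piperacillin-tazobactam (4 μg/mL) ≥ 1 μg/mL ⇒ resistant
Imipenem 1 μg/mL: ≤ 4 μg/mL → S
Ertapenem: 10 mm is ≤ 11 mm ⇒ Resistant
Ampicillin (29 mm) ≥ 21 mm ⇒ S
Minocycline: 26 mm is in 22–27 mm ⇒ Intermediate
Tigecycline: 0.06 μg/mL is ≤ 0.25 μg/mL → S
Aztreonam (16 mm) ≥ 15 mm — Susceptible

penicillin, imipenem, ampicillin, tigecycline, aztreonam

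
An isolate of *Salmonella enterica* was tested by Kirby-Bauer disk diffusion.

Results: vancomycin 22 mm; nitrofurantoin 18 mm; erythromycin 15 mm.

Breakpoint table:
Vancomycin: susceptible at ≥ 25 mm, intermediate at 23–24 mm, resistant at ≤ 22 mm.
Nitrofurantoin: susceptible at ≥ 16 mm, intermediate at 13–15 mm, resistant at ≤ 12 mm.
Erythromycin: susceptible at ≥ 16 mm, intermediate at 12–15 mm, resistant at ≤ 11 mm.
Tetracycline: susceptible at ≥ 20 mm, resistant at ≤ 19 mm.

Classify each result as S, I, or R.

R, S, I

Vancomycin (22 mm) ≤ 22 mm → resistant
Nitrofurantoin 18 mm: ≥ 16 mm → Susceptible
Erythromycin 15 mm: in 12–15 mm — Intermediate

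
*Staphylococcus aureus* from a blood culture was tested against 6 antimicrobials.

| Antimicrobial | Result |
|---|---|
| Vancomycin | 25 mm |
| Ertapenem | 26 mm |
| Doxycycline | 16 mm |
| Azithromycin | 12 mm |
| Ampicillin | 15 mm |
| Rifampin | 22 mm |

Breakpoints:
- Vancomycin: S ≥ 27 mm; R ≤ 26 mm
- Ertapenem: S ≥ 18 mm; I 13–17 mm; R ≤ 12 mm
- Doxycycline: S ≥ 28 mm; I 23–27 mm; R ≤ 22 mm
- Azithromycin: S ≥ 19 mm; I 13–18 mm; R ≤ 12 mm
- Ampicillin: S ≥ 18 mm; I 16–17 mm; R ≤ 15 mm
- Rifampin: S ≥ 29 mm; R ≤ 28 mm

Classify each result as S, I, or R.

R, S, R, R, R, R

Vancomycin 25 mm: ≤ 26 mm ⇒ Resistant
Ertapenem (26 mm) ≥ 18 mm ⇒ S
Doxycycline (16 mm) ≤ 22 mm — resistant
Azithromycin 12 mm: ≤ 12 mm — R
Ampicillin: 15 mm is ≤ 15 mm ⇒ resistant
Rifampin (22 mm) ≤ 28 mm → Resistant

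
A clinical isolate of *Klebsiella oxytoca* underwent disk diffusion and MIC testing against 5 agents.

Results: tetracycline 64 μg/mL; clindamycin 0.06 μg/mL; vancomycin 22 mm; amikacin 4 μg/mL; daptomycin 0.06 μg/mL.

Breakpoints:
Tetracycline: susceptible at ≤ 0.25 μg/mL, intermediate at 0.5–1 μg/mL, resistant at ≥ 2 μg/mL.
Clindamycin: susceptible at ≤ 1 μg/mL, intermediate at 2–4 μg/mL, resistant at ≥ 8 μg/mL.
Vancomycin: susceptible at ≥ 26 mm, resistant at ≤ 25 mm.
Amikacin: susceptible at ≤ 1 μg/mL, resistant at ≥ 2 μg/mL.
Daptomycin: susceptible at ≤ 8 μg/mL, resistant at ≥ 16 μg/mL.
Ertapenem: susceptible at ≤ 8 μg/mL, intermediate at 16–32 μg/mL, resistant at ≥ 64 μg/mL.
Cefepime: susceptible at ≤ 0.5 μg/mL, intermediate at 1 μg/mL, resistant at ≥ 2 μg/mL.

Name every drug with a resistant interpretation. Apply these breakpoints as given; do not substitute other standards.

tetracycline, vancomycin, amikacin

Tetracycline: 64 μg/mL is ≥ 2 μg/mL ⇒ resistant
Clindamycin 0.06 μg/mL: ≤ 1 μg/mL — susceptible
Vancomycin (22 mm) ≤ 25 mm ⇒ Resistant
Amikacin 4 μg/mL: ≥ 2 μg/mL → resistant
Daptomycin (0.06 μg/mL) ≤ 8 μg/mL ⇒ Susceptible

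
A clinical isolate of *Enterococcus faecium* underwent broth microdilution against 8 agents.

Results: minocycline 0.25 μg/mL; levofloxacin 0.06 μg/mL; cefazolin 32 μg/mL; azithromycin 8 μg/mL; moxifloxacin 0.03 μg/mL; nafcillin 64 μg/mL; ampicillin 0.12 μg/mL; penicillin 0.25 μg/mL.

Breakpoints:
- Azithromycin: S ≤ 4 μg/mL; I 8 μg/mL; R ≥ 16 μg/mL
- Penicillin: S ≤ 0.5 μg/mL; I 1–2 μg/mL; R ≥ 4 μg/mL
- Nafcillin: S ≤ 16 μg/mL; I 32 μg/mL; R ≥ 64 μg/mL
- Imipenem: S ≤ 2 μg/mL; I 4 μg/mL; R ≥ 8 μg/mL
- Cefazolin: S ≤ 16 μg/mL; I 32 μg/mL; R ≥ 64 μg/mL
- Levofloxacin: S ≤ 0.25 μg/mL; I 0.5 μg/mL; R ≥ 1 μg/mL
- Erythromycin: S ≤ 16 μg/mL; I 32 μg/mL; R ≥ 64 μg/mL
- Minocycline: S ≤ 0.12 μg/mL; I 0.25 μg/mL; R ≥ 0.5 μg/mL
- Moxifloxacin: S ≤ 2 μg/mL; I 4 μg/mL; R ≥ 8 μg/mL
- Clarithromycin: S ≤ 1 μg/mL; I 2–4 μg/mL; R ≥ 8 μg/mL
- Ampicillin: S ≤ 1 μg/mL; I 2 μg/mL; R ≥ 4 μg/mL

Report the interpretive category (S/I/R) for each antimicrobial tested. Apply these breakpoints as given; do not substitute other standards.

Minocycline 0.25 μg/mL: = 0.25 μg/mL — intermediate
Levofloxacin (0.06 μg/mL) ≤ 0.25 μg/mL ⇒ Susceptible
Cefazolin: 32 μg/mL is = 32 μg/mL → I
Azithromycin (8 μg/mL) = 8 μg/mL → Intermediate
Moxifloxacin: 0.03 μg/mL is ≤ 2 μg/mL → S
Nafcillin 64 μg/mL: ≥ 64 μg/mL → resistant
Ampicillin 0.12 μg/mL: ≤ 1 μg/mL → Susceptible
Penicillin 0.25 μg/mL: ≤ 0.5 μg/mL → S

I, S, I, I, S, R, S, S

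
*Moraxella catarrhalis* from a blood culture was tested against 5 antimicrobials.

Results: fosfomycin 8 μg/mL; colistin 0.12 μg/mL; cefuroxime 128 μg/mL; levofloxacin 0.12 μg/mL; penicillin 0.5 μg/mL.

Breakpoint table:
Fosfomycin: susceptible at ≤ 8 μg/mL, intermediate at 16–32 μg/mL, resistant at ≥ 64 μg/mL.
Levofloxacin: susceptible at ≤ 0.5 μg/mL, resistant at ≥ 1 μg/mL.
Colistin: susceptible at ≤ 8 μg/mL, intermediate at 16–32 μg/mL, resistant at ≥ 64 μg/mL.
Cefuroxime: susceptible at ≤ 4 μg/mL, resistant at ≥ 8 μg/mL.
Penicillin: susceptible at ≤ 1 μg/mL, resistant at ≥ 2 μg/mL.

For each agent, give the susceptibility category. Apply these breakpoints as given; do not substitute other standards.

S, S, R, S, S

Fosfomycin (8 μg/mL) ≤ 8 μg/mL → susceptible
Colistin: 0.12 μg/mL is ≤ 8 μg/mL → susceptible
Cefuroxime (128 μg/mL) ≥ 8 μg/mL ⇒ Resistant
Levofloxacin (0.12 μg/mL) ≤ 0.5 μg/mL ⇒ S
Penicillin: 0.5 μg/mL is ≤ 1 μg/mL ⇒ S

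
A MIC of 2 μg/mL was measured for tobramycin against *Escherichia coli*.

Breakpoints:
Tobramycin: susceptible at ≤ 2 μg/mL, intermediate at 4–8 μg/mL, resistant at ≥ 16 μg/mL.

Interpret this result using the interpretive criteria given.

Tobramycin: 2 μg/mL is ≤ 2 μg/mL → S

S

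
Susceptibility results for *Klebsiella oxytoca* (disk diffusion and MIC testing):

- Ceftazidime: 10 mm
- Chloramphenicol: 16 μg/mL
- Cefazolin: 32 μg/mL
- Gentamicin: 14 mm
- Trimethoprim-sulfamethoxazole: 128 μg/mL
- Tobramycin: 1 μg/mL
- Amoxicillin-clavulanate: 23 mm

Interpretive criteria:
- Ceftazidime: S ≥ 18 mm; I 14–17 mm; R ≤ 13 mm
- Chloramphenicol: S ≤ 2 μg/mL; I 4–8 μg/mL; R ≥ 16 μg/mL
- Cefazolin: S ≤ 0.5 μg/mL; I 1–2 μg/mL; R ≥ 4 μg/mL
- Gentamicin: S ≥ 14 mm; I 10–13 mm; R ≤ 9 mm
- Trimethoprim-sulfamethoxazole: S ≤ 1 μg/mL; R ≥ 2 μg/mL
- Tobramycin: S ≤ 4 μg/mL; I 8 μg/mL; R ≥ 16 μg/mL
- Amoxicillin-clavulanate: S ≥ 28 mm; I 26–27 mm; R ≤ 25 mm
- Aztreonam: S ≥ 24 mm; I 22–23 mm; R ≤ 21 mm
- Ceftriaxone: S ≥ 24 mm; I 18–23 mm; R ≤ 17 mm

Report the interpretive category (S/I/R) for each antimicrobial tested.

Ceftazidime (10 mm) ≤ 13 mm → R
Chloramphenicol: 16 μg/mL is ≥ 16 μg/mL ⇒ R
Cefazolin 32 μg/mL: ≥ 4 μg/mL — resistant
Gentamicin (14 mm) ≥ 14 mm → susceptible
Trimethoprim-sulfamethoxazole 128 μg/mL: ≥ 2 μg/mL ⇒ Resistant
Tobramycin (1 μg/mL) ≤ 4 μg/mL ⇒ Susceptible
Amoxicillin-clavulanate (23 mm) ≤ 25 mm ⇒ resistant

R, R, R, S, R, S, R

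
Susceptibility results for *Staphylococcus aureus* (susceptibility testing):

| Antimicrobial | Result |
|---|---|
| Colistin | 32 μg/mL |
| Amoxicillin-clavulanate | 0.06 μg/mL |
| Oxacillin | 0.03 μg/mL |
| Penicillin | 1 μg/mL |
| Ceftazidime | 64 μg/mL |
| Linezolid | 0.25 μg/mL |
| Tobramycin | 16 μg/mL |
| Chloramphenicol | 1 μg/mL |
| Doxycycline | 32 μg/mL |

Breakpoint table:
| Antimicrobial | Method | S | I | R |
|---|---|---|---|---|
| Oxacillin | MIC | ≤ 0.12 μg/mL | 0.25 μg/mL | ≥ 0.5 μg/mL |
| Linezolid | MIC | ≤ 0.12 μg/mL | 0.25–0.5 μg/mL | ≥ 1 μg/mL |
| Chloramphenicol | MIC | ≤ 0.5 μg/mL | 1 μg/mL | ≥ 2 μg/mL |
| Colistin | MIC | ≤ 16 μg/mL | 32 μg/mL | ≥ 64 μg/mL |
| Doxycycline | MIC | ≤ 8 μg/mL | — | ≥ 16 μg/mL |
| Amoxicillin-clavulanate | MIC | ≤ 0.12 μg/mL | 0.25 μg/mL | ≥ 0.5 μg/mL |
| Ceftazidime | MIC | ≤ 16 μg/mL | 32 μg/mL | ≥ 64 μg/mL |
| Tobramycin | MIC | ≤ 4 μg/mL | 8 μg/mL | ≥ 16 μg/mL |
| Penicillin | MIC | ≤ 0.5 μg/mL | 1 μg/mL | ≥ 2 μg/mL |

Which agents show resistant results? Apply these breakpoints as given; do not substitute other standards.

Colistin (32 μg/mL) = 32 μg/mL ⇒ intermediate
Amoxicillin-clavulanate (0.06 μg/mL) ≤ 0.12 μg/mL — susceptible
Oxacillin (0.03 μg/mL) ≤ 0.12 μg/mL — S
Penicillin 1 μg/mL: = 1 μg/mL ⇒ I
Ceftazidime (64 μg/mL) ≥ 64 μg/mL — R
Linezolid: 0.25 μg/mL is in 0.25–0.5 μg/mL — Intermediate
Tobramycin (16 μg/mL) ≥ 16 μg/mL — R
Chloramphenicol (1 μg/mL) = 1 μg/mL → I
Doxycycline: 32 μg/mL is ≥ 16 μg/mL — resistant

ceftazidime, tobramycin, doxycycline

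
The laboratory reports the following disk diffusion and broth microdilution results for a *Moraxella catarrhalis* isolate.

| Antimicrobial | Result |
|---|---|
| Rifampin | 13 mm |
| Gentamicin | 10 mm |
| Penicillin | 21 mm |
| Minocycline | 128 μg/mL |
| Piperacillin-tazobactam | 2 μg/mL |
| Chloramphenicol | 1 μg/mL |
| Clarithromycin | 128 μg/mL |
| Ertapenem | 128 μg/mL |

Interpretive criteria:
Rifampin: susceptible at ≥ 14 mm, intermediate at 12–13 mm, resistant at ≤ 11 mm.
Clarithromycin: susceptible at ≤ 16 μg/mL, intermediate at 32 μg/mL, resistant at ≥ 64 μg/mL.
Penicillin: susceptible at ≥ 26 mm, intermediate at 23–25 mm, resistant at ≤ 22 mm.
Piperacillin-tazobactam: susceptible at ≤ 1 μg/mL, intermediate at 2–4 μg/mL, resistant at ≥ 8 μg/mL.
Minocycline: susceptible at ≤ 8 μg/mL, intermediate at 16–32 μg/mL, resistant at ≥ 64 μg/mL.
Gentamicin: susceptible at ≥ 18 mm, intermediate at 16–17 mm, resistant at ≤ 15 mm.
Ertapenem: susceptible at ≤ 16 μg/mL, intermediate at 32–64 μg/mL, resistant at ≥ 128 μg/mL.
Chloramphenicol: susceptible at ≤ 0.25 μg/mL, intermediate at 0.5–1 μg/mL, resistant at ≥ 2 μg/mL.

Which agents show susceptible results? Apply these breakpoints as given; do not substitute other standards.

none

Rifampin: 13 mm is in 12–13 mm → intermediate
Gentamicin (10 mm) ≤ 15 mm ⇒ R
Penicillin: 21 mm is ≤ 22 mm → resistant
Minocycline (128 μg/mL) ≥ 64 μg/mL → Resistant
Piperacillin-tazobactam (2 μg/mL) in 2–4 μg/mL — Intermediate
Chloramphenicol: 1 μg/mL is in 0.5–1 μg/mL → intermediate
Clarithromycin 128 μg/mL: ≥ 64 μg/mL → Resistant
Ertapenem (128 μg/mL) ≥ 128 μg/mL → Resistant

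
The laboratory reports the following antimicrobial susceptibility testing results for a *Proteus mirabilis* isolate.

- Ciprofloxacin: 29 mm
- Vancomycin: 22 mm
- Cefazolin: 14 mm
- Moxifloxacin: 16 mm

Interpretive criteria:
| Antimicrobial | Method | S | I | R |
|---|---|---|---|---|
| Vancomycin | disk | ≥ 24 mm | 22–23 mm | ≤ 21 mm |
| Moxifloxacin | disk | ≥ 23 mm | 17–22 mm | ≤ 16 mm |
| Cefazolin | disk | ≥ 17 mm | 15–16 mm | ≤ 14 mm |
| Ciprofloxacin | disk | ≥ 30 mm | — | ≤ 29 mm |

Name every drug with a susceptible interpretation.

none

Ciprofloxacin 29 mm: ≤ 29 mm ⇒ R
Vancomycin (22 mm) in 22–23 mm ⇒ I
Cefazolin 14 mm: ≤ 14 mm — Resistant
Moxifloxacin: 16 mm is ≤ 16 mm — Resistant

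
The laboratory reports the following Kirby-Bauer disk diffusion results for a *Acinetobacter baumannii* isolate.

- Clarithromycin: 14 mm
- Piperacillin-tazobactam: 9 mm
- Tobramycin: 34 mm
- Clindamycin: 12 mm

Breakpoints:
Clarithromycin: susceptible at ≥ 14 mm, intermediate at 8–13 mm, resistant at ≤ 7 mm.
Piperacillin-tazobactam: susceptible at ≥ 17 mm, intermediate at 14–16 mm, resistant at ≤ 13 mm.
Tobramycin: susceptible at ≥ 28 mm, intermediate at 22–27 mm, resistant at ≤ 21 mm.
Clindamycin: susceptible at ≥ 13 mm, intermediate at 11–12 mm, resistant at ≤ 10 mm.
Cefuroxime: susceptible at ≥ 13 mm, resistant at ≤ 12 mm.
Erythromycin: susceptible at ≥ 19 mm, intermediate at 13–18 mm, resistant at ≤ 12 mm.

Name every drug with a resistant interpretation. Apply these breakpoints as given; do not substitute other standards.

piperacillin-tazobactam

Clarithromycin (14 mm) ≥ 14 mm → Susceptible
Piperacillin-tazobactam: 9 mm is ≤ 13 mm ⇒ Resistant
Tobramycin (34 mm) ≥ 28 mm → susceptible
Clindamycin (12 mm) in 11–12 mm — I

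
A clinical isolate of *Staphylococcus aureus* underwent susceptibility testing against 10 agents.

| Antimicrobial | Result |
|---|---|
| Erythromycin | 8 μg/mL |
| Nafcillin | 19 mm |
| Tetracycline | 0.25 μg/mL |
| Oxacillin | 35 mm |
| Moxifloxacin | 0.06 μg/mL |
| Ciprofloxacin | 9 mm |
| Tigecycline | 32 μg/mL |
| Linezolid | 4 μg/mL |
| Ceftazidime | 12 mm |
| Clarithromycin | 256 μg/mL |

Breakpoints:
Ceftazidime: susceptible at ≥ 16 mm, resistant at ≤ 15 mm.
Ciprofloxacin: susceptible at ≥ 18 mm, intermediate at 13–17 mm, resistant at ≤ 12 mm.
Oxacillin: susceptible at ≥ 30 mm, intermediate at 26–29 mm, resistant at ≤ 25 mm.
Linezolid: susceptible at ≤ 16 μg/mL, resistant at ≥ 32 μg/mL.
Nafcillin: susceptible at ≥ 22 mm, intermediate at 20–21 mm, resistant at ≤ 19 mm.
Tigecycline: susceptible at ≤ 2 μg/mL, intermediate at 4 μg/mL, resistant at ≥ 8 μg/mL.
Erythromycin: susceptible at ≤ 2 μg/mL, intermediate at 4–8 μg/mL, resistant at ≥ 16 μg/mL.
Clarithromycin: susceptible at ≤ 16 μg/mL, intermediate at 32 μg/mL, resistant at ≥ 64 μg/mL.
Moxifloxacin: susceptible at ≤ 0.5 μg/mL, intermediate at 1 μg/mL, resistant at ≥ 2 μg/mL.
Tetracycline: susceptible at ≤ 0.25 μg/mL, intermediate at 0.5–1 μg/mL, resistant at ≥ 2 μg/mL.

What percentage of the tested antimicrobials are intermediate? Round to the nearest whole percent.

Erythromycin 8 μg/mL: in 4–8 μg/mL ⇒ I
Nafcillin 19 mm: ≤ 19 mm → resistant
Tetracycline (0.25 μg/mL) ≤ 0.25 μg/mL ⇒ susceptible
Oxacillin (35 mm) ≥ 30 mm → S
Moxifloxacin: 0.06 μg/mL is ≤ 0.5 μg/mL → S
Ciprofloxacin: 9 mm is ≤ 12 mm → resistant
Tigecycline (32 μg/mL) ≥ 8 μg/mL → Resistant
Linezolid: 4 μg/mL is ≤ 16 μg/mL — susceptible
Ceftazidime 12 mm: ≤ 15 mm — Resistant
Clarithromycin: 256 μg/mL is ≥ 64 μg/mL ⇒ Resistant
Intermediate: 1/10

10%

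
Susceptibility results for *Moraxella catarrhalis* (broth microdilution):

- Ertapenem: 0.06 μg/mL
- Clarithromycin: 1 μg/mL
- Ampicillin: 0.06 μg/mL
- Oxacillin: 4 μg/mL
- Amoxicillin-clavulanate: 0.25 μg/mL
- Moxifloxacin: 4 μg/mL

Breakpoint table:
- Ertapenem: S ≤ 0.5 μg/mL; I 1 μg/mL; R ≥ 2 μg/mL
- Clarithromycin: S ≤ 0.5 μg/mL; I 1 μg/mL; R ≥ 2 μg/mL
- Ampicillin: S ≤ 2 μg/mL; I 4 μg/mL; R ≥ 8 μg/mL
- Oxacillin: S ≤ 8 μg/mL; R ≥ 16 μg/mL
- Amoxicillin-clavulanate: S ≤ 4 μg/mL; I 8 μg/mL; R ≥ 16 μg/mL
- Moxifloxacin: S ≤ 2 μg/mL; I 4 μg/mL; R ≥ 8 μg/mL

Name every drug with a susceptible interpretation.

ertapenem, ampicillin, oxacillin, amoxicillin-clavulanate

Ertapenem (0.06 μg/mL) ≤ 0.5 μg/mL → S
Clarithromycin 1 μg/mL: = 1 μg/mL → Intermediate
Ampicillin (0.06 μg/mL) ≤ 2 μg/mL — S
Oxacillin 4 μg/mL: ≤ 8 μg/mL → Susceptible
Amoxicillin-clavulanate 0.25 μg/mL: ≤ 4 μg/mL ⇒ susceptible
Moxifloxacin 4 μg/mL: = 4 μg/mL — intermediate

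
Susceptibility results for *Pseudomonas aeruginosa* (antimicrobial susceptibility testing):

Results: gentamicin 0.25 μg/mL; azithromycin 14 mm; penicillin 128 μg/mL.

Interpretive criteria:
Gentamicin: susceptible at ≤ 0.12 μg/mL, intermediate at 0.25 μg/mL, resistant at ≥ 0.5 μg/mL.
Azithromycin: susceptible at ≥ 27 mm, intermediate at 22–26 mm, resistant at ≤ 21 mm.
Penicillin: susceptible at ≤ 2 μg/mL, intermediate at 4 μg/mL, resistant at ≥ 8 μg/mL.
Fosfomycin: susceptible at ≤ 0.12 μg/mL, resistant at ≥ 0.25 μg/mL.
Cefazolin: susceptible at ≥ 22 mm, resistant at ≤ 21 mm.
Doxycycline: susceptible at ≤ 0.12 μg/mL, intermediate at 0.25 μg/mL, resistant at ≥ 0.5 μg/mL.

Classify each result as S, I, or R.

I, R, R

Gentamicin 0.25 μg/mL: = 0.25 μg/mL — I
Azithromycin 14 mm: ≤ 21 mm — resistant
Penicillin (128 μg/mL) ≥ 8 μg/mL ⇒ R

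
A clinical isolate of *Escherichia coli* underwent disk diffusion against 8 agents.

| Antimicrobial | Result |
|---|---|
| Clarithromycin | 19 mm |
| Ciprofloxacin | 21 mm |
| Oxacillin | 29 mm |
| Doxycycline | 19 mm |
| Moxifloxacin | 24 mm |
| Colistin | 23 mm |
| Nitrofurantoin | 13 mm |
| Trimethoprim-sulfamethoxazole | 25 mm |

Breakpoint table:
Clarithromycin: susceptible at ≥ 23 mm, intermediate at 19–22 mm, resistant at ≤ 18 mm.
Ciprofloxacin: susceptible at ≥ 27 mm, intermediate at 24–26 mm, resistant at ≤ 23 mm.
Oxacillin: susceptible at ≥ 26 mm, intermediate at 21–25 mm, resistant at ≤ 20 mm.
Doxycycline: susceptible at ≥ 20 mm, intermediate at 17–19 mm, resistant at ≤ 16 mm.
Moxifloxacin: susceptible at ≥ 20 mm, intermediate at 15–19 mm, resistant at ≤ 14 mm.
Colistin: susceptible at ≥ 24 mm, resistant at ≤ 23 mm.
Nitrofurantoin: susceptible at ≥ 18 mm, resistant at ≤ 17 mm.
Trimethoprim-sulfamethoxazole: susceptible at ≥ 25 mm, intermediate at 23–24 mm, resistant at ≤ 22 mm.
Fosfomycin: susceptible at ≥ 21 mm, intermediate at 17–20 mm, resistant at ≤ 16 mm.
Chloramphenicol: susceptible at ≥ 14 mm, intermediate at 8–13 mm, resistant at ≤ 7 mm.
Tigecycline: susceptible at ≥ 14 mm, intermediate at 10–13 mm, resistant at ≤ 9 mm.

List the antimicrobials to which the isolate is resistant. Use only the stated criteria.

ciprofloxacin, colistin, nitrofurantoin

Clarithromycin (19 mm) in 19–22 mm — I
Ciprofloxacin (21 mm) ≤ 23 mm ⇒ Resistant
Oxacillin: 29 mm is ≥ 26 mm → susceptible
Doxycycline (19 mm) in 17–19 mm → I
Moxifloxacin (24 mm) ≥ 20 mm — susceptible
Colistin: 23 mm is ≤ 23 mm — resistant
Nitrofurantoin (13 mm) ≤ 17 mm ⇒ resistant
Trimethoprim-sulfamethoxazole: 25 mm is ≥ 25 mm ⇒ Susceptible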